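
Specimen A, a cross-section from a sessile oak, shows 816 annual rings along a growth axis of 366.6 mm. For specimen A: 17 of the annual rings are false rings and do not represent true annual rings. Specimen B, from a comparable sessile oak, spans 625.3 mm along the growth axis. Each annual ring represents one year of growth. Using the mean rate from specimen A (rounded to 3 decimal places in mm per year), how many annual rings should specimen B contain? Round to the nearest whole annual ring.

Specimen A: true annual ring count = 816 − 17 = 799.
A: 366.6 mm over 799 years gives 366.6 / 799 ≈ 0.459 mm/yr.
B spans 625.3 / 0.459 = 1362.31 years ≈ 1362 annual rings.

1362 annual rings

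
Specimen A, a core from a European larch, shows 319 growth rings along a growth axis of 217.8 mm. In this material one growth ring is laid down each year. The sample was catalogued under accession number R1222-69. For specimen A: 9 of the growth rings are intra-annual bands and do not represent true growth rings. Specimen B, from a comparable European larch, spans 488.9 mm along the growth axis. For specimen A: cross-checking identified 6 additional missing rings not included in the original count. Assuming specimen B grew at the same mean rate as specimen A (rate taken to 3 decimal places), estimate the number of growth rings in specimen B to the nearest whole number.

Specimen A: adjusted count: 319 − 9 + 6 = 316 growth rings.
A: Extension rate ≈ 217.8 / 316 = 0.689 mm/yr.
Specimen B: 488.9 mm / 0.689 mm per year = 709.58 years ≈ 710 growth rings.

710 growth rings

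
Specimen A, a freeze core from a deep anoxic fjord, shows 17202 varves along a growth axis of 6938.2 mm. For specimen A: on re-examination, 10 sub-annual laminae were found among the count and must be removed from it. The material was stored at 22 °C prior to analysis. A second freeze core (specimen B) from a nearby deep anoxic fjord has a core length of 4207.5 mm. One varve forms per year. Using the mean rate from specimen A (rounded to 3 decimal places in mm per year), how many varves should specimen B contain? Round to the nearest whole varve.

10415 varves

Specimen A: after corrections the count is 17202 − 10 = 17192 varves.
A: Mean rate = 6938.2 mm / 17192 years ≈ 0.404 mm/yr.
For B, 4207.5 / 0.404 = 10414.60 years ≈ 10415 varves.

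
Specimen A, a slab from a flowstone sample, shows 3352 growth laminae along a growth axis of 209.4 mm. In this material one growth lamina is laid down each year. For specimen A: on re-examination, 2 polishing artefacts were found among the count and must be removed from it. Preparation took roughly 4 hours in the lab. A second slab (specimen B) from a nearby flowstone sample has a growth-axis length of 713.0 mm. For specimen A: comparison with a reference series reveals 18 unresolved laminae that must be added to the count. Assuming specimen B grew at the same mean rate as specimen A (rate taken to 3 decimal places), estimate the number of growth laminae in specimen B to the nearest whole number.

Specimen A: true growth lamina count = 3352 − 2 + 18 = 3368.
A: Extension rate ≈ 209.4 / 3368 = 0.062 mm/year.
Specimen B: 713.0 mm / 0.062 mm per year = 11500.00 years ≈ 11500 growth laminae.

11500 growth laminae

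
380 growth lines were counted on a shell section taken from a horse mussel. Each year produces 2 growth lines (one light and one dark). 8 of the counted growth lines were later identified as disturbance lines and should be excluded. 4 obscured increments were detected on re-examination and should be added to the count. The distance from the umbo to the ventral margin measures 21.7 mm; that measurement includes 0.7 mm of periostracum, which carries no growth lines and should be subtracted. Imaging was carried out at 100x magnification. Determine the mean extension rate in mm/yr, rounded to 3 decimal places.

0.112 mm/yr

True growth line count = 380 − 8 + 4 = 376.
Dividing by 2 growth lines per year: 376 / 2 = 188 years.
Removing the 0.7 mm offcut leaves 21.7 − 0.7 = 21.0 mm.
Extension rate ≈ 21.0 / 188 = 0.112 mm/yr.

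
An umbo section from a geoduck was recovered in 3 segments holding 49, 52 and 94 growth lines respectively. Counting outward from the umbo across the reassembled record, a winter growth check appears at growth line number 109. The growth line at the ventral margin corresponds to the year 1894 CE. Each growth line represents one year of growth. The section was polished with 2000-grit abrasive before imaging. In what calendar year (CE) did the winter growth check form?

Total growth lines = 49 + 52 + 94 = 195.
195 − 109 = 86 growth lines lie beyond the winter growth check toward the ventral margin.
1894 − 86 = 1808 CE.

1808 CE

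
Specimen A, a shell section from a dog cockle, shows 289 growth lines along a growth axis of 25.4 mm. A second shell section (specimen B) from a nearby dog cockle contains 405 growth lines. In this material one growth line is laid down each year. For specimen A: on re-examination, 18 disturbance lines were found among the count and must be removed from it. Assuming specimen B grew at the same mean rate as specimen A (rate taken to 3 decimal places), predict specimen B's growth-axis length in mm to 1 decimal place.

Specimen A: adjusted count: 289 − 18 = 271 growth lines.
A: 25.4 mm over 271 years gives 25.4 / 271 ≈ 0.094 mm/year.
B's length ≈ 0.094 × 405 = 38.1 mm.

38.1 mm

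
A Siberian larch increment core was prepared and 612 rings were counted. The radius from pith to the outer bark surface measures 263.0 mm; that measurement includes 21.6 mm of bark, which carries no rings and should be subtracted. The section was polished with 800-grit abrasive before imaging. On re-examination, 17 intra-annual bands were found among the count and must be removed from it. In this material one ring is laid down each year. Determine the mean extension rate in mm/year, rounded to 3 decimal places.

Correcting the raw count gives 612 − 17 = 595 true rings.
Net length = 263.0 − 21.6 = 241.4 mm.
241.4 mm over 595 years gives 241.4 / 595 ≈ 0.406 mm/year.

0.406 mm/year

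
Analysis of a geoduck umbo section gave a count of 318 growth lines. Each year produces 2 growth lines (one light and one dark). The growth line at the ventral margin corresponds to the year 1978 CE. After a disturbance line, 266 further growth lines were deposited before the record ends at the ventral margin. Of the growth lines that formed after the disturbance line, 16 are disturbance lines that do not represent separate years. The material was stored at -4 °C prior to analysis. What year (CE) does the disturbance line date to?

1853 CE

266 growth lines post-date the disturbance line.
Removing the 16 false growth lines leaves 266 − 16 = 250 true growth lines beyond the disturbance line.
Dividing by 2 growth lines per year: 250 / 2 = 125 years.
The growth line at the ventral margin is 1978 CE, so the disturbance line dates to 1978 − 125 = 1853 CE.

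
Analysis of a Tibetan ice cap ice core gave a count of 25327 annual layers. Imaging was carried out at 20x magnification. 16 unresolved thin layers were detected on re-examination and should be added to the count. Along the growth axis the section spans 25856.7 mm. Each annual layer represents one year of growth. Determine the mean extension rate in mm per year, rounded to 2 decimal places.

1.02 mm per year

After corrections the count is 25327 + 16 = 25343 annual layers.
Extension rate ≈ 25856.7 / 25343 = 1.02 mm per year.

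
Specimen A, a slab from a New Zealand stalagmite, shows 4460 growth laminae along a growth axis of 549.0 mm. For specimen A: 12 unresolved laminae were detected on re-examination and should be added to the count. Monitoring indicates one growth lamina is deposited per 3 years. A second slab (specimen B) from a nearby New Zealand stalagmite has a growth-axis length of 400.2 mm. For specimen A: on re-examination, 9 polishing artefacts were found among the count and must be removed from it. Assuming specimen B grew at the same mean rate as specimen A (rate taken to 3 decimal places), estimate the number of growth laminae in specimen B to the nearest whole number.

Specimen A: true growth lamina count = 4460 − 9 + 12 = 4463.
Specimen A: 4463 growth laminae at 3 years each span 4463 × 3 = 13389 years.
A: Mean rate = 549.0 mm / 13389 years ≈ 0.041 mm/yr.
For B, 400.2 / 0.041 = 9760.98 years; at 3 years per growth lamina that is 9760.98 / 3 ≈ 3254 growth laminae.

3254 growth laminae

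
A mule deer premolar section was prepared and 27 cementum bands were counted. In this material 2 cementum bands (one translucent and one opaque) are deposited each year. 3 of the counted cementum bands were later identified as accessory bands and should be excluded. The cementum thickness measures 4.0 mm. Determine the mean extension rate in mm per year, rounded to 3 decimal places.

Adjusted count: 27 − 3 = 24 cementum bands.
24 cementum bands at 2 per year is 24 / 2 = 12 years.
4.0 mm over 12 years gives 4.0 / 12 ≈ 0.333 mm per year.

0.333 mm per year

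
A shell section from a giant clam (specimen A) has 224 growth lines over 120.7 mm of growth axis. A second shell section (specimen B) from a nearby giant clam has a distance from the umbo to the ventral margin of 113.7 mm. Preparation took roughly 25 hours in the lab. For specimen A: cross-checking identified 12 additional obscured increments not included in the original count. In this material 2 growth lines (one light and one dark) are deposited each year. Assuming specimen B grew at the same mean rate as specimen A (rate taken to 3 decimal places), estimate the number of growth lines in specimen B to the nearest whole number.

Specimen A: after corrections the count is 224 + 12 = 236 growth lines.
Specimen A: 236 growth lines at 2 per year is 236 / 2 = 118 years.
A: Mean rate = 120.7 mm / 118 years ≈ 1.023 mm per year.
B spans 113.7 / 1.023 = 111.14 years; at 2 growth lines per year that is 111.14 × 2 ≈ 222 growth lines.

222 growth lines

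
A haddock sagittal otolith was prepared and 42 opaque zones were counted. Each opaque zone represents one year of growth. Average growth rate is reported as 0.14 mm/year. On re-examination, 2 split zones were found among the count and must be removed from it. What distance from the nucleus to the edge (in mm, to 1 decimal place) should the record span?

5.6 mm

Adjusted count: 42 − 2 = 40 opaque zones.
40 years at 0.14 mm/year gives 0.14 × 40 = 5.6 mm.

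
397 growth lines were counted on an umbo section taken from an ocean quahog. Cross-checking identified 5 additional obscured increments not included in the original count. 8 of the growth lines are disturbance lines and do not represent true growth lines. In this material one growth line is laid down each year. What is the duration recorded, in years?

394 yr

True growth line count = 397 − 8 + 5 = 394.
One growth line per year makes the duration 394 years.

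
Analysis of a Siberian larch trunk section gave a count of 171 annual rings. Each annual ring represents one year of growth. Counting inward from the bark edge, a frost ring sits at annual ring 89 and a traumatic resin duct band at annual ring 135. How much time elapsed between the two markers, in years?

46 yr

Separation: 135 − 89 = 46 annual rings.
That is 46 years at one annual ring per year.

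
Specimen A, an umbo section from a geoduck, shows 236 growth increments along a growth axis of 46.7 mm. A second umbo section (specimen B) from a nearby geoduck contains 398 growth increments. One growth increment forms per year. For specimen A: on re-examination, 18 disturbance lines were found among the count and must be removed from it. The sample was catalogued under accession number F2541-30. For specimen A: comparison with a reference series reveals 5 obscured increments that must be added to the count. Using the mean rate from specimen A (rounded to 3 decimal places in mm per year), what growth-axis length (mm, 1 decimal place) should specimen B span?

Specimen A: adjusted count: 236 − 18 + 5 = 223 growth increments.
A: Mean rate = 46.7 mm / 223 years ≈ 0.209 mm/yr.
Length of B = 0.209 × 398 = 83.2 mm.

83.2 mm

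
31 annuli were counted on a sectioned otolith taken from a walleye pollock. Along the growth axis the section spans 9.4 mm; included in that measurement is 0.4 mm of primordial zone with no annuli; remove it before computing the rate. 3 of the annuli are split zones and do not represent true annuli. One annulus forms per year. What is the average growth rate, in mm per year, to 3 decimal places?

Correcting the raw count gives 31 − 3 = 28 true annuli.
The growth record spans 9.4 − 0.4 = 9.0 mm.
Mean rate = 9.0 mm / 28 years ≈ 0.321 mm per year.

0.321 mm per year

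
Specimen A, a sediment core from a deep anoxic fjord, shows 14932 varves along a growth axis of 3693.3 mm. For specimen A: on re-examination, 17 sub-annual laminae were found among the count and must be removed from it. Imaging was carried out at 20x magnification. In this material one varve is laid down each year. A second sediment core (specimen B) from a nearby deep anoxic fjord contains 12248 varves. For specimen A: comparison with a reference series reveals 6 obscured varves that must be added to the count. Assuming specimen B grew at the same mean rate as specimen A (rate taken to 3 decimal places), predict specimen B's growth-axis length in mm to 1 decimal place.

Specimen A: true varve count = 14932 − 17 + 6 = 14921.
A: 3693.3 mm over 14921 years gives 3693.3 / 14921 ≈ 0.248 mm per year.
B's length ≈ 0.248 × 12248 = 3037.5 mm.

3037.5 mm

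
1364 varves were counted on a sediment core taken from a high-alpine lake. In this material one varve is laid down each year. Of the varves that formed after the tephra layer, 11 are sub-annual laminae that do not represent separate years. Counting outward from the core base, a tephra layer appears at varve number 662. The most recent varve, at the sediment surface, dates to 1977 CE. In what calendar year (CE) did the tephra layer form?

The tephra layer sits at varve 662 from the core base, so 1364 − 662 = 702 varves formed after it.
Excluding 11 false varves: 702 − 11 = 691.
Counting back 691 years from 1977 CE places the tephra layer in 1977 − 691 = 1286 CE.

1286 CE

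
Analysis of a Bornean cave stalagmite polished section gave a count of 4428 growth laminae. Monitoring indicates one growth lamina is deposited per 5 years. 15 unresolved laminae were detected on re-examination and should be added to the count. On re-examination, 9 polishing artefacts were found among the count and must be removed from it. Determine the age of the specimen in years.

22170 years

Correcting the raw count gives 4428 − 9 + 15 = 4434 true growth laminae.
Multiplying by 5 years per growth lamina: 4434 × 5 = 22170 years.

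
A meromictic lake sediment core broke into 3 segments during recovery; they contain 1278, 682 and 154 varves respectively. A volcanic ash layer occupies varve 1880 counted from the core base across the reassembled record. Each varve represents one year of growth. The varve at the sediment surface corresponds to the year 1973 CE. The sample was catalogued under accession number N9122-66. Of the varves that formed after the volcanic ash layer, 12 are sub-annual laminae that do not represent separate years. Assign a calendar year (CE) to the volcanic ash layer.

Total varves = 1278 + 682 + 154 = 2114.
2114 − 1880 = 234 varves lie beyond the volcanic ash layer toward the sediment surface.
234 − 12 false = 222 true varves after the volcanic ash layer.
Counting back 222 years from 1973 CE places the volcanic ash layer in 1973 − 222 = 1751 CE.

1751 CE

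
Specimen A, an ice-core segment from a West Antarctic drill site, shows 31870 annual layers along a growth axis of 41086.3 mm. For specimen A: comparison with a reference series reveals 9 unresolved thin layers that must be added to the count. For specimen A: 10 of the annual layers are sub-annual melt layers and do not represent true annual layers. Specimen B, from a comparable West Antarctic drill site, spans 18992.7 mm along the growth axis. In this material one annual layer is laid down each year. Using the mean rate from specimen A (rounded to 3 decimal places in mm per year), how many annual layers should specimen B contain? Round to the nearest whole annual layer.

Specimen A: correcting the raw count gives 31870 − 10 + 9 = 31869 true annual layers.
A: Extension rate ≈ 41086.3 / 31869 = 1.289 mm/year.
B spans 18992.7 / 1.289 = 14734.45 years ≈ 14734 annual layers.

14734 annual layers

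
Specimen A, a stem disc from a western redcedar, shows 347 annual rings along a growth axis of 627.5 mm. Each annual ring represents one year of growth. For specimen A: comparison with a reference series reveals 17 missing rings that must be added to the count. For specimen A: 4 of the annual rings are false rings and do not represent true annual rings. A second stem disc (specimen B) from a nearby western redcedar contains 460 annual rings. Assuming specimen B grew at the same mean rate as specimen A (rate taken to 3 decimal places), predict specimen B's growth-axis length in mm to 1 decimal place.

801.8 mm

Specimen A: correcting the raw count gives 347 − 4 + 17 = 360 true annual rings.
A: Mean rate = 627.5 mm / 360 years ≈ 1.743 mm per year.
For B, 1.743 mm/year × 460 years = 801.8 mm.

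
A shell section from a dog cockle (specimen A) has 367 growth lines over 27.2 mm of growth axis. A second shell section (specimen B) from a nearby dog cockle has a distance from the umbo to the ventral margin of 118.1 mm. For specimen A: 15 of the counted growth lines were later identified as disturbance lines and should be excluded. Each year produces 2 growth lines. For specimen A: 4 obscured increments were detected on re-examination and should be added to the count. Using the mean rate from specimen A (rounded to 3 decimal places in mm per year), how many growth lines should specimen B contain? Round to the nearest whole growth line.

1544 growth lines

Specimen A: correcting the raw count gives 367 − 15 + 4 = 356 true growth lines.
Specimen A: with 2 growth lines per year, 356 / 2 = 178 years.
A: Mean rate = 27.2 mm / 178 years ≈ 0.153 mm per year.
Specimen B: 118.1 mm / 0.153 mm per year = 771.90 years; at 2 growth lines per year that is 771.90 × 2 ≈ 1544 growth lines.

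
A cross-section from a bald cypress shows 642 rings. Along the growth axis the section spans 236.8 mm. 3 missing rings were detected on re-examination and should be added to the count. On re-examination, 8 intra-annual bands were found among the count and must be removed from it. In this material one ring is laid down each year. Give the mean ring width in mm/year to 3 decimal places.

True ring count = 642 − 8 + 3 = 637.
Extension rate ≈ 236.8 / 637 = 0.372 mm/year.

0.372 mm/year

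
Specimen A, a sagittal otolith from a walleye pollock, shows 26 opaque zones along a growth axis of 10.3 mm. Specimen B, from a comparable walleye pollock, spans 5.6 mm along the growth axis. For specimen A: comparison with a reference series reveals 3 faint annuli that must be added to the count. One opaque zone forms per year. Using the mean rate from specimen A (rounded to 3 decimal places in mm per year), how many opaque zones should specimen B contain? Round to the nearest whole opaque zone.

Specimen A: correcting the raw count gives 26 + 3 = 29 true opaque zones.
A: Mean rate = 10.3 mm / 29 years ≈ 0.355 mm/year.
For B, 5.6 / 0.355 = 15.77 years ≈ 16 opaque zones.

16 opaque zones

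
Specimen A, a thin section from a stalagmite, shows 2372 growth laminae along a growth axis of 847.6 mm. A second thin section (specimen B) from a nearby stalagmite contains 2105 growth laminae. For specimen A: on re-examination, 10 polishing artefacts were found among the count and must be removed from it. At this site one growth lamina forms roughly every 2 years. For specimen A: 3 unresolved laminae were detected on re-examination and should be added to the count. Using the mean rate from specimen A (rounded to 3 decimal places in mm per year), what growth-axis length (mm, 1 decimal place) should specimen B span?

Specimen A: true growth lamina count = 2372 − 10 + 3 = 2365.
Specimen A: multiplying by 2 years per growth lamina: 2365 × 2 = 4730 years.
A: Mean rate = 847.6 mm / 4730 years ≈ 0.179 mm/year.
Specimen B: 2105 growth laminae at 2 years each span 2105 × 2 = 4210 years. For B, 0.179 mm/year × 4210 years = 753.6 mm.

753.6 mm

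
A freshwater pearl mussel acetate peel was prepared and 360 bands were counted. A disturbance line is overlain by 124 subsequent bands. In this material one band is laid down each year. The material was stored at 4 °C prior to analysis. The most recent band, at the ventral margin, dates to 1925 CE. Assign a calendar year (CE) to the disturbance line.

1801 CE

124 bands post-date the disturbance line.
1925 − 124 = 1801 CE.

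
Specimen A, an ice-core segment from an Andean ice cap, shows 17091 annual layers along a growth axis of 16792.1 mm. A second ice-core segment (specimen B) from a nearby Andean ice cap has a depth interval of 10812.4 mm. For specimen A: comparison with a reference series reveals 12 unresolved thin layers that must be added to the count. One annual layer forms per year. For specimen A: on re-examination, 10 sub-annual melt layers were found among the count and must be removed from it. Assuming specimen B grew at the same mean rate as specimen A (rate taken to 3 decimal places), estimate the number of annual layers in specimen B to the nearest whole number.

11011 annual layers

Specimen A: adjusted count: 17091 − 10 + 12 = 17093 annual layers.
A: Extension rate ≈ 16792.1 / 17093 = 0.982 mm/yr.
B spans 10812.4 / 0.982 = 11010.59 years ≈ 11011 annual layers.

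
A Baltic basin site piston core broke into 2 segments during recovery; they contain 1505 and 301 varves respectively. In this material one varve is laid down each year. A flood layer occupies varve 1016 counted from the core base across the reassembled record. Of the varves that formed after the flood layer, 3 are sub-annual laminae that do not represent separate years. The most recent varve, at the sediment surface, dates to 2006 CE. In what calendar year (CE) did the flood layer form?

Total varves = 1505 + 301 = 1806.
The flood layer sits at varve 1016 from the core base, so 1806 − 1016 = 790 varves formed after it.
Removing the 3 false varves leaves 790 − 3 = 787 true varves beyond the flood layer.
The varve at the sediment surface is 2006 CE, so the flood layer dates to 2006 − 787 = 1219 CE.

1219 CE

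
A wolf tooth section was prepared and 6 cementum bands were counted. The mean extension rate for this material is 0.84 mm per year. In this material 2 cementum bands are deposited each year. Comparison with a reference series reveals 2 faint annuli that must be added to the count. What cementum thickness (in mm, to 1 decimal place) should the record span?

After corrections the count is 6 + 2 = 8 cementum bands.
8 cementum bands at 2 per year is 8 / 2 = 4 years.
Length ≈ 0.84 × 4 = 3.4 mm.

3.4 mm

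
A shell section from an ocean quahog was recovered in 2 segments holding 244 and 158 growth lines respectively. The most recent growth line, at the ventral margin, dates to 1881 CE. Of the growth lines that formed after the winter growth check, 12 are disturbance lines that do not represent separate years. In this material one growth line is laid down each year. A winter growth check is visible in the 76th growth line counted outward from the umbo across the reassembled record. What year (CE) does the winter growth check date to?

1567 CE

Total growth lines = 244 + 158 = 402.
The winter growth check sits at growth line 76 from the umbo, so 402 − 76 = 326 growth lines formed after it.
Removing the 12 false growth lines leaves 326 − 12 = 314 true growth lines beyond the winter growth check.
1881 − 314 = 1567 CE.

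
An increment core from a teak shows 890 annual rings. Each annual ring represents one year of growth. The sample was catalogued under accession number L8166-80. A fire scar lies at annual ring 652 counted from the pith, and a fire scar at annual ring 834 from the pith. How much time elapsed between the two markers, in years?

The two markers are separated by 834 − 652 = 182 annual rings.
One annual ring per year makes the interval 182 years.

182 years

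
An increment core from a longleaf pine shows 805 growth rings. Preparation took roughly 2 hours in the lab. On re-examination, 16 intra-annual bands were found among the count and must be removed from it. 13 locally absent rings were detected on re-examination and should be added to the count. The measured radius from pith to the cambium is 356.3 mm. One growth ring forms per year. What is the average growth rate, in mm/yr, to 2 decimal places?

Adjusted count: 805 − 16 + 13 = 802 growth rings.
356.3 mm over 802 years gives 356.3 / 802 ≈ 0.44 mm/yr.

0.44 mm/yr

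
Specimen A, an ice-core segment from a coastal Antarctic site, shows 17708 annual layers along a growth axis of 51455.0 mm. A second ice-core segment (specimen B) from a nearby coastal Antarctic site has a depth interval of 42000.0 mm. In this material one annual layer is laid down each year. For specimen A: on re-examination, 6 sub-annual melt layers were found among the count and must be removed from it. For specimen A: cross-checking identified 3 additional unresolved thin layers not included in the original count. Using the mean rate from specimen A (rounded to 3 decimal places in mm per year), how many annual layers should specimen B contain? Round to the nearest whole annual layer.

Specimen A: after corrections the count is 17708 − 6 + 3 = 17705 annual layers.
A: 51455.0 mm over 17705 years gives 51455.0 / 17705 ≈ 2.906 mm/year.
B spans 42000.0 / 2.906 = 14452.86 years ≈ 14453 annual layers.

14453 annual layers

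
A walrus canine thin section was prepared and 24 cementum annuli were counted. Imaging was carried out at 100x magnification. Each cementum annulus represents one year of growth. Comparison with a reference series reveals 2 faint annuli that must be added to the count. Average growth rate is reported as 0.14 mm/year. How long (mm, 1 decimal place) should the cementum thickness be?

3.6 mm

Correcting the raw count gives 24 + 2 = 26 true cementum annuli.
Length ≈ 0.14 × 26 = 3.6 mm.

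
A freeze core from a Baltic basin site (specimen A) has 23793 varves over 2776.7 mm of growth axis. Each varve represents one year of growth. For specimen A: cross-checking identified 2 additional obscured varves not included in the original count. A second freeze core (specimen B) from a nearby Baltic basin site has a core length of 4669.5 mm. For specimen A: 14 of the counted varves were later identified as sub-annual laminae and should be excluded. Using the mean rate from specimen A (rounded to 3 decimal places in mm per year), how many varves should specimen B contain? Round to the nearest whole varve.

39910 varves

Specimen A: after corrections the count is 23793 − 14 + 2 = 23781 varves.
A: Mean rate = 2776.7 mm / 23781 years ≈ 0.117 mm/year.
For B, 4669.5 / 0.117 = 39910.26 years ≈ 39910 varves.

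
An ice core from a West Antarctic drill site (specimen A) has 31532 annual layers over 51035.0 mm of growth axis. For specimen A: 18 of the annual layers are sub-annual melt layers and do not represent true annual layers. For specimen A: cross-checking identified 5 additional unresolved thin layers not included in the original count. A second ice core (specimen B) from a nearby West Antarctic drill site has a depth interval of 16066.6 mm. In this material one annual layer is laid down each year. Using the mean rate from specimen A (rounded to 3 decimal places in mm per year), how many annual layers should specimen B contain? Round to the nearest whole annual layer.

9924 annual layers

Specimen A: true annual layer count = 31532 − 18 + 5 = 31519.
A: Extension rate ≈ 51035.0 / 31519 = 1.619 mm/yr.
For B, 16066.6 / 1.619 = 9923.78 years ≈ 9924 annual layers.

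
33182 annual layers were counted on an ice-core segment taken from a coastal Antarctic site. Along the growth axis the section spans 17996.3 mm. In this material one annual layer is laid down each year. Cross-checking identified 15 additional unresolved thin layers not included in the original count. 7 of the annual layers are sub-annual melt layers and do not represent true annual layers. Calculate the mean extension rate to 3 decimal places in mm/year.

0.542 mm/year

True annual layer count = 33182 − 7 + 15 = 33190.
Extension rate ≈ 17996.3 / 33190 = 0.542 mm/year.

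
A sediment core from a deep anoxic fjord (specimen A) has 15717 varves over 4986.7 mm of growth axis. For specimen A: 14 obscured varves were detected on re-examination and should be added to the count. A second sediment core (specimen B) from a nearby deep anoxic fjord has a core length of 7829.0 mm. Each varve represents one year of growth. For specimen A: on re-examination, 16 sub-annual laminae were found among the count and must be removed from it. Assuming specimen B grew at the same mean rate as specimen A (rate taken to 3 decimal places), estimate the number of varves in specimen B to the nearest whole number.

24697 varves

Specimen A: adjusted count: 15717 − 16 + 14 = 15715 varves.
A: Mean rate = 4986.7 mm / 15715 years ≈ 0.317 mm per year.
For B, 7829.0 / 0.317 = 24697.16 years ≈ 24697 varves.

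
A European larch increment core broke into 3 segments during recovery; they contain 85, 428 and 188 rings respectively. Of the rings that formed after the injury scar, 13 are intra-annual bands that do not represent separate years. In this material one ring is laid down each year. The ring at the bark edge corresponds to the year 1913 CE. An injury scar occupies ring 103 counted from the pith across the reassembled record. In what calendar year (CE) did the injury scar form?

Total rings = 85 + 428 + 188 = 701.
Between ring 103 and the bark edge there are 701 − 103 = 598 rings.
Removing the 13 false rings leaves 598 − 13 = 585 true rings beyond the injury scar.
Counting back 585 years from 1913 CE places the injury scar in 1913 − 585 = 1328 CE.

1328 CE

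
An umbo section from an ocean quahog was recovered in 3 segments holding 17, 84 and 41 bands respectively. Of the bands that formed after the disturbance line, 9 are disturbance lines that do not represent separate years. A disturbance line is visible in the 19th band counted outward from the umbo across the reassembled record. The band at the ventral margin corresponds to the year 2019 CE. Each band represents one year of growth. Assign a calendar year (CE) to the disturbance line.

Total bands = 17 + 84 + 41 = 142.
142 − 19 = 123 bands lie beyond the disturbance line toward the ventral margin.
123 − 9 false = 114 true bands after the disturbance line.
Counting back 114 years from 2019 CE places the disturbance line in 2019 − 114 = 1905 CE.

1905 CE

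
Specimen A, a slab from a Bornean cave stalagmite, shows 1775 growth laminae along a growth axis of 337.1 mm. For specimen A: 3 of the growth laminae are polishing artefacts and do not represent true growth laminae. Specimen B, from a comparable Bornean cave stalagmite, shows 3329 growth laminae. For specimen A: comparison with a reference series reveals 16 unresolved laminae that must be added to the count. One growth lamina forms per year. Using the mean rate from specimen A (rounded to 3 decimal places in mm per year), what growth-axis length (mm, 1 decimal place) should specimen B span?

Specimen A: adjusted count: 1775 − 3 + 16 = 1788 growth laminae.
A: 337.1 mm over 1788 years gives 337.1 / 1788 ≈ 0.189 mm/year.
For B, 0.189 mm/year × 3329 years = 629.2 mm.

629.2 mm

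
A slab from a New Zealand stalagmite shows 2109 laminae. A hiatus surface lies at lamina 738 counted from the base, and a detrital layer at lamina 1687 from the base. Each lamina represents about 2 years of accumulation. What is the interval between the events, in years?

1898 years

1687 − 738 = 949 laminae lie between the two events.
949 laminae at 2 years each span 949 × 2 = 1898 years.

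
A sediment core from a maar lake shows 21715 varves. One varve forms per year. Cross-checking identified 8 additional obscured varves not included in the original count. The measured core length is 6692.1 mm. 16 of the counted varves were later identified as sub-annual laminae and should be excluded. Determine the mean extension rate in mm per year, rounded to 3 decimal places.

0.308 mm per year

After corrections the count is 21715 − 16 + 8 = 21707 varves.
6692.1 mm over 21707 years gives 6692.1 / 21707 ≈ 0.308 mm per year.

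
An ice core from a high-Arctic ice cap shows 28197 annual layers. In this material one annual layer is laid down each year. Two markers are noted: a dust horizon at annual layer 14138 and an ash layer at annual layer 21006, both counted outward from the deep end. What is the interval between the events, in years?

21006 − 14138 = 6868 annual layers lie between the two events.
At one annual layer per year, 6868 years elapsed between them.

6868 years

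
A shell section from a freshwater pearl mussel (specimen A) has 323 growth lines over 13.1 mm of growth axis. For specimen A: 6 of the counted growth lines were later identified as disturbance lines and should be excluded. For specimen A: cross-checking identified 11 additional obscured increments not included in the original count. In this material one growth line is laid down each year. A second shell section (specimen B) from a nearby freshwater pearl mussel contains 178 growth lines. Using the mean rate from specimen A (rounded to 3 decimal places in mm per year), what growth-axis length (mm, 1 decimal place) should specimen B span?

7.1 mm

Specimen A: correcting the raw count gives 323 − 6 + 11 = 328 true growth lines.
A: 13.1 mm over 328 years gives 13.1 / 328 ≈ 0.040 mm per year.
B's length ≈ 0.040 × 178 = 7.1 mm.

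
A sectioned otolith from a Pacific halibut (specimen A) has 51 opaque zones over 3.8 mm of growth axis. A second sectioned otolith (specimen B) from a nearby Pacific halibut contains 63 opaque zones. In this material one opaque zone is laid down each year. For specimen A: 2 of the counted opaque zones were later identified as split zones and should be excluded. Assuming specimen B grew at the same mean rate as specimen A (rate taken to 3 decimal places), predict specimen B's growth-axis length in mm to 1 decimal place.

4.9 mm

Specimen A: adjusted count: 51 − 2 = 49 opaque zones.
A: Mean rate = 3.8 mm / 49 years ≈ 0.078 mm/year.
B's length ≈ 0.078 × 63 = 4.9 mm.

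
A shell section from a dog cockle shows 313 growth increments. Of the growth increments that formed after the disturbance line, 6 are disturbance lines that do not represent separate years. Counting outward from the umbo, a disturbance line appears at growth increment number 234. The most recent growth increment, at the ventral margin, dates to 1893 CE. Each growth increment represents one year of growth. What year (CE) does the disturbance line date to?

The disturbance line sits at growth increment 234 from the umbo, so 313 − 234 = 79 growth increments formed after it.
79 − 6 false = 73 true growth increments after the disturbance line.
The growth increment at the ventral margin is 1893 CE, so the disturbance line dates to 1893 − 73 = 1820 CE.

1820 CE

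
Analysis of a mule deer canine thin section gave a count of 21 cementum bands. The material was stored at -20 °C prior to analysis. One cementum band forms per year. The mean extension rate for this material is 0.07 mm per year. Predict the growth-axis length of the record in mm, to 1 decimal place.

1.5 mm

21 years of growth are recorded.
21 years at 0.07 mm/year gives 0.07 × 21 = 1.5 mm.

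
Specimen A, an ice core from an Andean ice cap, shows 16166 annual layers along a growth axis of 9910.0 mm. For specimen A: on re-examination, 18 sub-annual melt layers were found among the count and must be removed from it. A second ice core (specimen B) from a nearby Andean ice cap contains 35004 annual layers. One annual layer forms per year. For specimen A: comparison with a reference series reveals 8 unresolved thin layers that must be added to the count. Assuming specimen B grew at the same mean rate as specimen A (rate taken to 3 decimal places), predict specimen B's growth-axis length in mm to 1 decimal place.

21457.5 mm

Specimen A: adjusted count: 16166 − 18 + 8 = 16156 annual layers.
A: 9910.0 mm over 16156 years gives 9910.0 / 16156 ≈ 0.613 mm/year.
B's length ≈ 0.613 × 35004 = 21457.5 mm.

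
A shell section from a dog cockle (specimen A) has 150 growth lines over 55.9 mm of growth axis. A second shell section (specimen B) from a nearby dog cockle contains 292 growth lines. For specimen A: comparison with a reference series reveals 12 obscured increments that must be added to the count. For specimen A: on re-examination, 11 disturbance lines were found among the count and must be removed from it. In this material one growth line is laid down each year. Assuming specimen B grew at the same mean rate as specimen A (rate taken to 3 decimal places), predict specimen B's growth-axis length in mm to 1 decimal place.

108.0 mm

Specimen A: correcting the raw count gives 150 − 11 + 12 = 151 true growth lines.
A: Mean rate = 55.9 mm / 151 years ≈ 0.370 mm/yr.
For B, 0.370 mm/year × 292 years = 108.0 mm.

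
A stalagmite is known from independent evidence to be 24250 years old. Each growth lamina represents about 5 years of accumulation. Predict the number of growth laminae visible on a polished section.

4850 growth laminae

Expected growth laminae: 24250 / 5 = 4850.
So 4850 growth laminae should be present.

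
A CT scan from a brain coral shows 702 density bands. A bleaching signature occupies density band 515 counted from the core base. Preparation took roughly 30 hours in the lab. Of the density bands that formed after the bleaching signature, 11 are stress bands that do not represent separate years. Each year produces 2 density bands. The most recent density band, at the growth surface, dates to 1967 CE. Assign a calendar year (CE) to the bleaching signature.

The bleaching signature sits at density band 515 from the core base, so 702 − 515 = 187 density bands formed after it.
Removing the 11 false density bands leaves 187 − 11 = 176 true density bands beyond the bleaching signature.
Dividing by 2 density bands per year: 176 / 2 = 88 years.
1967 − 88 = 1879 CE.

1879 CE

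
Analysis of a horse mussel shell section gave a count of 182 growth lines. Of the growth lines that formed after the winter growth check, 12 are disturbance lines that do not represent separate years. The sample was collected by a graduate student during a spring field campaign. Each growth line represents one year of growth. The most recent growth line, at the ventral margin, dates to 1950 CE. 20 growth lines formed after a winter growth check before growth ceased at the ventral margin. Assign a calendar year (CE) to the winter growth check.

1942 CE

20 growth lines formed after the winter growth check.
Excluding 12 false growth lines: 20 − 12 = 8.
Counting back 8 years from 1950 CE places the winter growth check in 1950 − 8 = 1942 CE.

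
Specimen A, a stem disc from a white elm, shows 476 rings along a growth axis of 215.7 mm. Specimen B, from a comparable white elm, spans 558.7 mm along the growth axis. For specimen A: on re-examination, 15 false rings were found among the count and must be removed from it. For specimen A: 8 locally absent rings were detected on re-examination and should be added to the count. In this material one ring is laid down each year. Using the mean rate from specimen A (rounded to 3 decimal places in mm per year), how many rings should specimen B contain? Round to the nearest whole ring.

Specimen A: true ring count = 476 − 15 + 8 = 469.
A: Mean rate = 215.7 mm / 469 years ≈ 0.460 mm per year.
B spans 558.7 / 0.460 = 1214.57 years ≈ 1215 rings.

1215 rings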